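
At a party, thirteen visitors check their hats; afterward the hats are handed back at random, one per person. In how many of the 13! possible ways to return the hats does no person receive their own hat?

2290792932

Recurrence: !13 = 13·!12 + (-1)^13.
!13 = 13·176214841 - 1 = 2290792932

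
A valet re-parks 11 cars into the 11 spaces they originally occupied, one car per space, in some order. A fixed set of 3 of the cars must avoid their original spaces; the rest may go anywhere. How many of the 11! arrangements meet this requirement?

30078720

Inclusion-exclusion on the 3 forbidden self-matches:
Σ_{j=0}^{3} (-1)^j C(3,j)(11-j)!
= C(3,0)·11! - C(3,1)·10! + C(3,2)·9! - C(3,3)·8!
= 39916800 - 10886400 + 1088640 - 40320
= 30078720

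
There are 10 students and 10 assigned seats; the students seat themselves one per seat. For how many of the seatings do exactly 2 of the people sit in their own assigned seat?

667485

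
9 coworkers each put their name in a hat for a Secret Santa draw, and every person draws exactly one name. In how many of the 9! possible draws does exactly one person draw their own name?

Choose which one of the 9 is fixed: C(9,1) = 9.
The remaining 8 must be deranged: !8 = 14833.
Total: 9 × 14833 = 133497.

133497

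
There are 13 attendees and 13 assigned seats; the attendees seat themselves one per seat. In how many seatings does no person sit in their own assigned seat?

Recurrence: !13 = 12·(!12 + !11).
!13 = 12·(176214841 + 14684570) = 12·190899411 = 2290792932

2290792932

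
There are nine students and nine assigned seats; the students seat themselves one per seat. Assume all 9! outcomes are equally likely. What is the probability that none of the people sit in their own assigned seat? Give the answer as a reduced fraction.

16687/45360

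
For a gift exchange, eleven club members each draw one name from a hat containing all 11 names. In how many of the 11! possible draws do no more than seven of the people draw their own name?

39916414

# with exactly i fixed is C(11,i)·!(11-i); sum over i=0..7:
  i=0: C(11,0)·!11 = 1·14684570 = 14684570
  i=1: C(11,1)·!10 = 11·1334961 = 14684571
  i=2: C(11,2)·!9 = 55·133496 = 7342280
  i=3: C(11,3)·!8 = 165·14833 = 2447445
  i=4: C(11,4)·!7 = 330·1854 = 611820
  i=5: C(11,5)·!6 = 462·265 = 122430
  i=6: C(11,6)·!5 = 462·44 = 20328
  i=7: C(11,7)·!4 = 330·9 = 2970
Total = 39916414.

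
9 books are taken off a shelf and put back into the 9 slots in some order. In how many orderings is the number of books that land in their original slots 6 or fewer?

362843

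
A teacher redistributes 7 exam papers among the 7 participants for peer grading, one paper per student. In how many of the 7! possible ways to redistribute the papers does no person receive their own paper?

1854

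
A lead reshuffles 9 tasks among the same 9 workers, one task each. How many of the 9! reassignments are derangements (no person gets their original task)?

By inclusion-exclusion, !9 = Σ (-1)^k · 9!/k! for k=0..9
= 9! - 9!/1! + 9!/2! - 9!/3! + 9!/4! - 9!/5! + 9!/6! - 9!/7! + 9!/8! - 9!/9!
= 362880 - 362880 + 181440 - 60480 + 15120 - 3024 + 504 - 72 + 9 - 1
= 133496

133496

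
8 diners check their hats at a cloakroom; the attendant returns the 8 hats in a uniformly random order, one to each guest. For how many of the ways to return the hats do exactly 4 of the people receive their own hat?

630

Pick the 4 fixed positions: C(8,4) = 70 ways.
The remaining 4 must be deranged: !4 = 9.
Total: 70 × 9 = 630.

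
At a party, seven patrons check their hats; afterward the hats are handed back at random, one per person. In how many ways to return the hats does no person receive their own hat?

1854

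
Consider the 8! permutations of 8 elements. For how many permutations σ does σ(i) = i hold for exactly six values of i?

28

Choose which 6 of the 8 are fixed: C(8,6) = 28.
The remaining 2 must be deranged: !2 = 1.
Total: 28 × 1 = 28.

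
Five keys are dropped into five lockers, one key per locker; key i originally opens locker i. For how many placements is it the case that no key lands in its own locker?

44

The subfactorial !5 = [5!/e] (nearest integer).
5! = 120, and 120/e ≈ 44.15, so !5 = 44.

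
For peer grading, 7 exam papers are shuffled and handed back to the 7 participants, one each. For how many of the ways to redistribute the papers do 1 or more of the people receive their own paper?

Sum C(7,i)·!(7-i) for i = 1..7:
  i=1: C(7,1)·!6 = 7·265 = 1855
  i=2: C(7,2)·!5 = 21·44 = 924
  i=3: C(7,3)·!4 = 35·9 = 315
  i=4: C(7,4)·!3 = 35·2 = 70
  i=5: C(7,5)·!2 = 21·1 = 21
  i=6: C(7,6)·!1 = 7·0 = 0
  i=7: C(7,7)·!0 = 1·1 = 1
Total = 3186.

3186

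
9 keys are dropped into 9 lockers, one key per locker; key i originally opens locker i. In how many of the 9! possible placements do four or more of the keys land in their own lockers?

# with exactly i fixed is C(9,i)·!(9-i); sum over i=4..9:
  i=4: C(9,4)·!5 = 126·44 = 5544
  i=5: C(9,5)·!4 = 126·9 = 1134
  i=6: C(9,6)·!3 = 84·2 = 168
  i=7: C(9,7)·!2 = 36·1 = 36
  i=8: C(9,8)·!1 = 9·0 = 0
  i=9: C(9,9)·!0 = 1·1 = 1
Total = 6883.

6883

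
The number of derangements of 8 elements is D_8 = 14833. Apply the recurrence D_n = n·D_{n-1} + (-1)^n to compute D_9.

133496

D_9 = 9·14833 - 1 = 133496.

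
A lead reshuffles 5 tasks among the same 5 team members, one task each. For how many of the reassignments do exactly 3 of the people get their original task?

10

Choose which 3 of the 5 are fixed: C(5,3) = 10.
The remaining 2 must be deranged: !2 = 1.
Total: 10 × 1 = 10.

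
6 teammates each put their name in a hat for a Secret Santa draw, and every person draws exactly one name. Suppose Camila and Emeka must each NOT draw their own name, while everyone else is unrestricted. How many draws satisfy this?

504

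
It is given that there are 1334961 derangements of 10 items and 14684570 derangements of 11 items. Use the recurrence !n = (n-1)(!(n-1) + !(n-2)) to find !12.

!12 = (12-1)·(!11 + !10) = 11·(14684570 + 1334961) = 11·16019531 = 176214841.

176214841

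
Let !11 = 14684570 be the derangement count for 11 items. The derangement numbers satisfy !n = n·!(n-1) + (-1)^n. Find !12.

176214841

!12 = 12·14684570 + 1 = 176214841.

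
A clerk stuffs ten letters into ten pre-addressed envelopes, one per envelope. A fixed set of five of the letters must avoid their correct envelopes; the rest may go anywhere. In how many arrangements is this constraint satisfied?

Let A_j be the event that the j-th constrained one is fixed. By inclusion-exclusion over the 5 events:
Σ_{j=0}^{5} (-1)^j C(5,j)(10-j)!
= C(5,0)·10! - C(5,1)·9! + C(5,2)·8! - C(5,3)·7! + C(5,4)·6! - C(5,5)·5!
= 3628800 - 1814400 + 403200 - 50400 + 3600 - 120
= 2170680

2170680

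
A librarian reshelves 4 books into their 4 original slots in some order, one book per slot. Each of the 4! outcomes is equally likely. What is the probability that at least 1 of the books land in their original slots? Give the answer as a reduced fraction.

Favorable outcomes: Σ_{i≥1} C(4,i)·!(4-i) = 4·2 + 6·1 + 4·0 + 1·1 = 15.
Total outcomes: 4! = 24.
Probability = 15/24 = 5/8.

5/8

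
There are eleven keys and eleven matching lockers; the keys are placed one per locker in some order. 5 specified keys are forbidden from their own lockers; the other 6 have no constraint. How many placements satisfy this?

25022880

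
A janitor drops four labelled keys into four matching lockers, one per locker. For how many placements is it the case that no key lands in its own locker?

9

The subfactorial !4 = [4!/e] (nearest integer).
4! = 24, and 24/e ≈ 8.83, so !4 = 9.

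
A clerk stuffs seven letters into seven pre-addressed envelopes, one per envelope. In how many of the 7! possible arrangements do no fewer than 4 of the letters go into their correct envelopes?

Sum C(7,i)·!(7-i) for i = 4..7:
  i=4: C(7,4)·!3 = 35·2 = 70
  i=5: C(7,5)·!2 = 21·1 = 21
  i=6: C(7,6)·!1 = 7·0 = 0
  i=7: C(7,7)·!0 = 1·1 = 1
Total = 92.

92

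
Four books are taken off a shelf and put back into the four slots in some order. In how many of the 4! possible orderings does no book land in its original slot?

9

!4 is the nearest integer to 4!/e.
4! = 24, and 24/e ≈ 8.83, so !4 = 9.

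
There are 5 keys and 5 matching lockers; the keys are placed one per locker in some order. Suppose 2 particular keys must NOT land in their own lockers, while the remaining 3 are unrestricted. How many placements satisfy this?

78

Let A_j be the event that the j-th constrained one is fixed. By inclusion-exclusion over the 2 events:
Σ_{j=0}^{2} (-1)^j C(2,j)(5-j)!
= C(2,0)·5! - C(2,1)·4! + C(2,2)·3!
= 120 - 48 + 6
= 78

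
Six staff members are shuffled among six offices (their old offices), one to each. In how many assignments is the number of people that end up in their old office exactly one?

264

Pick the single fixed position: C(6,1) = 6 ways.
The remaining 5 must be deranged: !5 = 44.
Total: 6 × 44 = 264.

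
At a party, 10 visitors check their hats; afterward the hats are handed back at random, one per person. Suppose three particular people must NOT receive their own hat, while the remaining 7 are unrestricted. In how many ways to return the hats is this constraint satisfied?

Inclusion-exclusion on the 3 forbidden self-matches:
Σ_{j=0}^{3} (-1)^j C(3,j)(10-j)!
= C(3,0)·10! - C(3,1)·9! + C(3,2)·8! - C(3,3)·7!
= 3628800 - 1088640 + 120960 - 5040
= 2656080

2656080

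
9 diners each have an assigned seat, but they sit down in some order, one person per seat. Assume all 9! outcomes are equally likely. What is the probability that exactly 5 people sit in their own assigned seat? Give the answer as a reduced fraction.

1/320

Favorable outcomes: C(9,5)·!4 = 126·9 = 1134.
Total outcomes: 9! = 362880.
Probability = 1134/362880 = 1/320.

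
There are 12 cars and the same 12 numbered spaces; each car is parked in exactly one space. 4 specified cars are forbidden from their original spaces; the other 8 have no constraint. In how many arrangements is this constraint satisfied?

339696000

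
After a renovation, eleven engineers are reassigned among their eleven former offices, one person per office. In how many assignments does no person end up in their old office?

14684570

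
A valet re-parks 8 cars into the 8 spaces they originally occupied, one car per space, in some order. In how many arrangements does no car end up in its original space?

!8 = 8! · Σ_{k=0}^{8} (-1)^k/k!
= 8! - 8!/1! + 8!/2! - 8!/3! + 8!/4! - 8!/5! + 8!/6! - 8!/7! + 8!/8!
= 40320 - 40320 + 20160 - 6720 + 1680 - 336 + 56 - 8 + 1
= 14833

14833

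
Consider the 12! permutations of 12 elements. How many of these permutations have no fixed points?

176214841

By inclusion-exclusion, !12 = Σ (-1)^k · 12!/k! for k=0..12
= 12! - 12!/1! + 12!/2! - 12!/3! + 12!/4! - 12!/5! + 12!/6! - 12!/7! + 12!/8! - 12!/9! + 12!/10! - 12!/11! + 12!/12!
= 479001600 - 479001600 + 239500800 - 79833600 + 19958400 - 3991680 + 665280 - 95040 + 11880 - 1320 + 132 - 12 + 1
= 176214841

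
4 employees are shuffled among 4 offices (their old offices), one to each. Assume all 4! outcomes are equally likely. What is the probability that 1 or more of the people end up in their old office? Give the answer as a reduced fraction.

Favorable outcomes: Σ_{i≥1} C(4,i)·!(4-i) = 4·2 + 6·1 + 4·0 + 1·1 = 15.
Total outcomes: 4! = 24.
Probability = 15/24 = 5/8.

5/8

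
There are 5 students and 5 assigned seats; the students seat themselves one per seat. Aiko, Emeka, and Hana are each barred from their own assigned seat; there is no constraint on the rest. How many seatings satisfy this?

Inclusion-exclusion on the 3 forbidden self-matches:
Σ_{j=0}^{3} (-1)^j C(3,j)(5-j)!
= C(3,0)·5! - C(3,1)·4! + C(3,2)·3! - C(3,3)·2!
= 120 - 72 + 18 - 2
= 64

64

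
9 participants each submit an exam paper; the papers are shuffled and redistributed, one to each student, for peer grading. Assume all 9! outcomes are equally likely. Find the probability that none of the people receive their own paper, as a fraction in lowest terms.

Favorable outcomes: !9 = 133496.
Total outcomes: 9! = 362880.
Probability = 133496/362880 = 16687/45360.

16687/45360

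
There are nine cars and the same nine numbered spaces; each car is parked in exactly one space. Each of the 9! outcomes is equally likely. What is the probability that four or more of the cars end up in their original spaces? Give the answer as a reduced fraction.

6883/362880

Favorable outcomes: Σ_{i≥4} C(9,i)·!(9-i) = 126·44 + 126·9 + 84·2 + 36·1 + 9·0 + 1·1 = 6883.
Total outcomes: 9! = 362880.
Probability = 6883/362880 = 6883/362880.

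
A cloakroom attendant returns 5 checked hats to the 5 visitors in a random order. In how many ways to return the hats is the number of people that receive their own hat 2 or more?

31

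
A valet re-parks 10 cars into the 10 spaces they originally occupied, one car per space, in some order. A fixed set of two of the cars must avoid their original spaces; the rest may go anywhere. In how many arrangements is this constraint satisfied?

2943360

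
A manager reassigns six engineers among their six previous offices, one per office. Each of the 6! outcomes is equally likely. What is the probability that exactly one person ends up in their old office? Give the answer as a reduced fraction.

11/30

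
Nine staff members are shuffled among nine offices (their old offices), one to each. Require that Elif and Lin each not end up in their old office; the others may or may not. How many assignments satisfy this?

287280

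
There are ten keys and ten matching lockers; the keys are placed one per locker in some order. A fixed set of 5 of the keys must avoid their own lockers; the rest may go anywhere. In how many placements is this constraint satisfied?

2170680

Let A_j be the event that the j-th constrained one is fixed. By inclusion-exclusion over the 5 events:
Σ_{j=0}^{5} (-1)^j C(5,j)(10-j)!
= C(5,0)·10! - C(5,1)·9! + C(5,2)·8! - C(5,3)·7! + C(5,4)·6! - C(5,5)·5!
= 3628800 - 1814400 + 403200 - 50400 + 3600 - 120
= 2170680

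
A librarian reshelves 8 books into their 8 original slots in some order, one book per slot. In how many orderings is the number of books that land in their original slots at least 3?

# with exactly i fixed is C(8,i)·!(8-i); sum over i=3..8:
  i=3: C(8,3)·!5 = 56·44 = 2464
  i=4: C(8,4)·!4 = 70·9 = 630
  i=5: C(8,5)·!3 = 56·2 = 112
  i=6: C(8,6)·!2 = 28·1 = 28
  i=7: C(8,7)·!1 = 8·0 = 0
  i=8: C(8,8)·!0 = 1·1 = 1
Total = 3235.

3235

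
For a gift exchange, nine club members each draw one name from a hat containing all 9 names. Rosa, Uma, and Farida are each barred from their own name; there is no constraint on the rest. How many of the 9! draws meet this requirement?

Inclusion-exclusion on the 3 forbidden self-matches:
Σ_{j=0}^{3} (-1)^j C(3,j)(9-j)!
= C(3,0)·9! - C(3,1)·8! + C(3,2)·7! - C(3,3)·6!
= 362880 - 120960 + 15120 - 720
= 256320

256320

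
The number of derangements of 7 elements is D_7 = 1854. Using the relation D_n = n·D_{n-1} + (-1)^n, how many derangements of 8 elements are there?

D_8 = 8·1854 + 1 = 14833.

14833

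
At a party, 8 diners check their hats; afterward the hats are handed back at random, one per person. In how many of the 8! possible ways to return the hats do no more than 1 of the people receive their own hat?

29665

Sum C(8,i)·!(8-i) for i = 0..1:
  i=0: C(8,0)·!8 = 1·14833 = 14833
  i=1: C(8,1)·!7 = 8·1854 = 14832
Total = 29665.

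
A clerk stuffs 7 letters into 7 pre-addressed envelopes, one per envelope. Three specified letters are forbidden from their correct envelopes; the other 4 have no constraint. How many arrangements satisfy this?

3216

Inclusion-exclusion on the 3 forbidden self-matches:
Σ_{j=0}^{3} (-1)^j C(3,j)(7-j)!
= C(3,0)·7! - C(3,1)·6! + C(3,2)·5! - C(3,3)·4!
= 5040 - 2160 + 360 - 24
= 3216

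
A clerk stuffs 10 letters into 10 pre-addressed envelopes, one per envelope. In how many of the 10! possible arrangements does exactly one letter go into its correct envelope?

Choose which one of the 10 is fixed: C(10,1) = 10.
The other 9 form a derangement: !9 = 133496.
Total: 10 × 133496 = 1334960.

1334960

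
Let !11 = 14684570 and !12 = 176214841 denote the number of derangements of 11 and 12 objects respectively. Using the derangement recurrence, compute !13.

!13 = (13-1)·(!12 + !11) = 12·(176214841 + 14684570) = 12·190899411 = 2290792932.

2290792932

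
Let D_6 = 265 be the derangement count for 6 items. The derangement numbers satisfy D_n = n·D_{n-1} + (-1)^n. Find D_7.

1854

D_7 = 7·265 - 1 = 1854.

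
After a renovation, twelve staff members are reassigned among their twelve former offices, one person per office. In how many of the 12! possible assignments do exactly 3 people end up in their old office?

29369120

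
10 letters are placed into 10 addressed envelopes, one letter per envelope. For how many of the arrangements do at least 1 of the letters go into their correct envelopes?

2293839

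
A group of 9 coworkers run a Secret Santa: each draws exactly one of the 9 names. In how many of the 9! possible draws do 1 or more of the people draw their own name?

# with exactly i fixed is C(9,i)·!(9-i); sum over i=1..9:
  i=1: C(9,1)·!8 = 9·14833 = 133497
  i=2: C(9,2)·!7 = 36·1854 = 66744
  i=3: C(9,3)·!6 = 84·265 = 22260
  i=4: C(9,4)·!5 = 126·44 = 5544
  i=5: C(9,5)·!4 = 126·9 = 1134
  i=6: C(9,6)·!3 = 84·2 = 168
  i=7: C(9,7)·!2 = 36·1 = 36
  i=8: C(9,8)·!1 = 9·0 = 0
  i=9: C(9,9)·!0 = 1·1 = 1
Total = 229384.

229384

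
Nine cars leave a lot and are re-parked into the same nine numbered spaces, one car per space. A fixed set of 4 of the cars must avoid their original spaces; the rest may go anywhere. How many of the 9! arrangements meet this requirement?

229080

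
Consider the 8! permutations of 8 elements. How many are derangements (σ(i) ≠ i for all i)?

14833

By inclusion-exclusion, !8 = Σ (-1)^k · 8!/k! for k=0..8
= 8! - 8!/1! + 8!/2! - 8!/3! + 8!/4! - 8!/5! + 8!/6! - 8!/7! + 8!/8!
= 40320 - 40320 + 20160 - 6720 + 1680 - 336 + 56 - 8 + 1
= 14833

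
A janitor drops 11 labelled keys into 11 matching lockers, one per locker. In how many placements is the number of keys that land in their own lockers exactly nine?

55

Choose which 9 of the 11 are fixed: C(11,9) = 55.
The other 2 form a derangement: !2 = 1.
Total: 55 × 1 = 55.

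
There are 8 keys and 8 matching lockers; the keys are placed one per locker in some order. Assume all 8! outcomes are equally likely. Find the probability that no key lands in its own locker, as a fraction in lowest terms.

2119/5760

Favorable outcomes: !8 = 14833.
Total outcomes: 8! = 40320.
Probability = 14833/40320 = 2119/5760.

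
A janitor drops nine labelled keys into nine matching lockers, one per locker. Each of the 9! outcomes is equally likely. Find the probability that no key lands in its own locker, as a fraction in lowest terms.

Favorable outcomes: !9 = 133496.
Total outcomes: 9! = 362880.
Probability = 133496/362880 = 16687/45360.

16687/45360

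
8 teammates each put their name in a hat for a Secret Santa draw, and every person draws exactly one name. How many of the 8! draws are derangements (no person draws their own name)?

14833

!8 = 8! · Σ_{k=0}^{8} (-1)^k/k!
= 8! - 8!/1! + 8!/2! - 8!/3! + 8!/4! - 8!/5! + 8!/6! - 8!/7! + 8!/8!
= 40320 - 40320 + 20160 - 6720 + 1680 - 336 + 56 - 8 + 1
= 14833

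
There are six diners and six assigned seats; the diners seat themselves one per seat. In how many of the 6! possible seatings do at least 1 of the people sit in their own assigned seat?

Sum C(6,i)·!(6-i) for i = 1..6:
  i=1: C(6,1)·!5 = 6·44 = 264
  i=2: C(6,2)·!4 = 15·9 = 135
  i=3: C(6,3)·!3 = 20·2 = 40
  i=4: C(6,4)·!2 = 15·1 = 15
  i=5: C(6,5)·!1 = 6·0 = 0
  i=6: C(6,6)·!0 = 1·1 = 1
Total = 455.

455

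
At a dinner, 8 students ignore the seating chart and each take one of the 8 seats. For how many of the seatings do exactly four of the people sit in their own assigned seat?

Pick the 4 fixed positions: C(8,4) = 70 ways.
The remaining 4 must be deranged: !4 = 9.
Total: 70 × 9 = 630.

630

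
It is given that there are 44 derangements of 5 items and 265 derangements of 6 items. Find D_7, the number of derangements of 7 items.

1854

D_7 = (7-1)·(D_6 + D_5) = 6·(265 + 44) = 6·309 = 1854.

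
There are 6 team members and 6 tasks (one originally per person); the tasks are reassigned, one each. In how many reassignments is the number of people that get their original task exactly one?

264

Choose which one of the 6 is fixed: C(6,1) = 6.
The remaining 5 must be deranged: !5 = 44.
Total: 6 × 44 = 264.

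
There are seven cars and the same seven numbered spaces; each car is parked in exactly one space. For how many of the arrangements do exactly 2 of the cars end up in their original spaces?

924

Pick the 2 fixed positions: C(7,2) = 21 ways.
The remaining 5 must be deranged: !5 = 44.
Total: 21 × 44 = 924.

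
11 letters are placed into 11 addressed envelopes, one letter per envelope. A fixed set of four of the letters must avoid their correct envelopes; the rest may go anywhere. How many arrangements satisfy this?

Inclusion-exclusion on the 4 forbidden self-matches:
Σ_{j=0}^{4} (-1)^j C(4,j)(11-j)!
= C(4,0)·11! - C(4,1)·10! + C(4,2)·9! - C(4,3)·8! + C(4,4)·7!
= 39916800 - 14515200 + 2177280 - 161280 + 5040
= 27422640

27422640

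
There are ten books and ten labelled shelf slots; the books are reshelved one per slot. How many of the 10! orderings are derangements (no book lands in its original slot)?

1334961

By inclusion-exclusion, !10 = Σ (-1)^k · 10!/k! for k=0..10
= 10! - 10!/1! + 10!/2! - 10!/3! + 10!/4! - 10!/5! + 10!/6! - 10!/7! + 10!/8! - 10!/9! + 10!/10!
= 3628800 - 3628800 + 1814400 - 604800 + 151200 - 30240 + 5040 - 720 + 90 - 10 + 1
= 1334961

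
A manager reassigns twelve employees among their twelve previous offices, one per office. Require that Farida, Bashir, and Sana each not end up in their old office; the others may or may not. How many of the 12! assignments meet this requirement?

369774720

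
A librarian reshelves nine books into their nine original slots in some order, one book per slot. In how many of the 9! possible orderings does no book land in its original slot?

The subfactorial !9 = [9!/e] (nearest integer).
9! = 362880, and 362880/e ≈ 133496.09, so !9 = 133496.

133496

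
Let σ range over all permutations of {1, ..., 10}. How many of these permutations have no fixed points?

The number of derangements of 10 is !10 = Σ_{k=0}^{10} (-1)^k·10!/k!
= 10! - 10!/1! + 10!/2! - 10!/3! + 10!/4! - 10!/5! + 10!/6! - 10!/7! + 10!/8! - 10!/9! + 10!/10!
= 3628800 - 3628800 + 1814400 - 604800 + 151200 - 30240 + 5040 - 720 + 90 - 10 + 1
= 1334961

1334961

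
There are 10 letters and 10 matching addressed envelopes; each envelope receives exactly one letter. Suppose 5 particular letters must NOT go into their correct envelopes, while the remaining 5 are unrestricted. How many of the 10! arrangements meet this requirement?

2170680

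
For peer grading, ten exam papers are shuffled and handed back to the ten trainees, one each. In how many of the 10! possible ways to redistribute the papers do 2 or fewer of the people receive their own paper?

# with exactly i fixed is C(10,i)·!(10-i); sum over i=0..2:
  i=0: C(10,0)·!10 = 1·1334961 = 1334961
  i=1: C(10,1)·!9 = 10·133496 = 1334960
  i=2: C(10,2)·!8 = 45·14833 = 667485
Total = 3337406.

3337406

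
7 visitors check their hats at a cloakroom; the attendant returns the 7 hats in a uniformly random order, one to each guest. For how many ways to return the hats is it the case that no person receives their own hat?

1854

Recurrence: !7 = 6·(!6 + !5).
!7 = 6·(265 + 44) = 6·309 = 1854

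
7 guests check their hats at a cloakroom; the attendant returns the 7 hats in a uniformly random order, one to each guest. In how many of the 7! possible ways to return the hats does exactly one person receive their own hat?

Choose which one of the 7 is fixed: C(7,1) = 7.
The other 6 form a derangement: !6 = 265.
Total: 7 × 265 = 1855.

1855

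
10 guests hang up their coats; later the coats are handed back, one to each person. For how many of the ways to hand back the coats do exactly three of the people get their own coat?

222480

Choose which 3 of the 10 are fixed: C(10,3) = 120.
The remaining 7 must be deranged: !7 = 1854.
Total: 120 × 1854 = 222480.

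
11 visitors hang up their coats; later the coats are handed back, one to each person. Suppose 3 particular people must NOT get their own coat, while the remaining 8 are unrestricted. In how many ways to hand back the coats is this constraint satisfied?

Inclusion-exclusion on the 3 forbidden self-matches:
Σ_{j=0}^{3} (-1)^j C(3,j)(11-j)!
= C(3,0)·11! - C(3,1)·10! + C(3,2)·9! - C(3,3)·8!
= 39916800 - 10886400 + 1088640 - 40320
= 30078720

30078720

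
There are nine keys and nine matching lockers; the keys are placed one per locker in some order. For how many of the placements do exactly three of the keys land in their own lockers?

Pick the 3 fixed positions: C(9,3) = 84 ways.
The remaining 6 must be deranged: !6 = 265.
Total: 84 × 265 = 22260.

22260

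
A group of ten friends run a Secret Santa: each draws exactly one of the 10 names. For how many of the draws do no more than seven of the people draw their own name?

3628754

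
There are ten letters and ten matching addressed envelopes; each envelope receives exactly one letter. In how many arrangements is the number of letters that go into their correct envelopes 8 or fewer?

# with exactly i fixed is C(10,i)·!(10-i); sum over i=0..8:
  i=0: C(10,0)·!10 = 1·1334961 = 1334961
  i=1: C(10,1)·!9 = 10·133496 = 1334960
  i=2: C(10,2)·!8 = 45·14833 = 667485
  i=3: C(10,3)·!7 = 120·1854 = 222480
  i=4: C(10,4)·!6 = 210·265 = 55650
  i=5: C(10,5)·!5 = 252·44 = 11088
  i=6: C(10,6)·!4 = 210·9 = 1890
  i=7: C(10,7)·!3 = 120·2 = 240
  i=8: C(10,8)·!2 = 45·1 = 45
Total = 3628799.

3628799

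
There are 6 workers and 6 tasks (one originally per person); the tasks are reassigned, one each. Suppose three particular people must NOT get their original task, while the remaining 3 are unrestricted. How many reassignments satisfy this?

426

Inclusion-exclusion on the 3 forbidden self-matches:
Σ_{j=0}^{3} (-1)^j C(3,j)(6-j)!
= C(3,0)·6! - C(3,1)·5! + C(3,2)·4! - C(3,3)·3!
= 720 - 360 + 72 - 6
= 426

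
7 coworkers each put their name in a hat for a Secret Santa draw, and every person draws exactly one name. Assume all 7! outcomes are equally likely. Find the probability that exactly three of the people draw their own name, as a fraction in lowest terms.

1/16

Favorable outcomes: C(7,3)·!4 = 35·9 = 315.
Total outcomes: 7! = 5040.
Probability = 315/5040 = 1/16.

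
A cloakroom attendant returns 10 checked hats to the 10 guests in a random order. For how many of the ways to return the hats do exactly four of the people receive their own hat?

55650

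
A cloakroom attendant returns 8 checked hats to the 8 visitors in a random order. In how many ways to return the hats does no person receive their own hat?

Use !n = n·!(n-1) + (-1)^n.
!8 = 8·1854 + 1 = 14833

14833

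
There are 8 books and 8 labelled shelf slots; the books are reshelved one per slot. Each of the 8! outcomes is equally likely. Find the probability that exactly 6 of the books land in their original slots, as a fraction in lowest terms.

1/1440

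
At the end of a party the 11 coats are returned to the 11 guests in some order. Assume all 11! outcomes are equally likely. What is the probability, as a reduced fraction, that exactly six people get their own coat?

11/21600

Favorable outcomes: C(11,6)·!5 = 462·44 = 20328.
Total outcomes: 11! = 39916800.
Probability = 20328/39916800 = 11/21600.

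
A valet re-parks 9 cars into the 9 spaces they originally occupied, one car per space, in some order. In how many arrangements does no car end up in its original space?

!9 = 9! · Σ_{k=0}^{9} (-1)^k/k!
= 9! - 9!/1! + 9!/2! - 9!/3! + 9!/4! - 9!/5! + 9!/6! - 9!/7! + 9!/8! - 9!/9!
= 362880 - 362880 + 181440 - 60480 + 15120 - 3024 + 504 - 72 + 9 - 1
= 133496

133496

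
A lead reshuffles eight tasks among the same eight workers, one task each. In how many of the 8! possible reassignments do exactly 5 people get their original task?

Pick the 5 fixed positions: C(8,5) = 56 ways.
The remaining 3 must be deranged: !3 = 2.
Total: 56 × 2 = 112.

112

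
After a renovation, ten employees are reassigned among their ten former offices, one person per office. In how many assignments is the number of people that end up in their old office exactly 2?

667485

Choose which 2 of the 10 are fixed: C(10,2) = 45.
The remaining 8 must be deranged: !8 = 14833.
Total: 45 × 14833 = 667485.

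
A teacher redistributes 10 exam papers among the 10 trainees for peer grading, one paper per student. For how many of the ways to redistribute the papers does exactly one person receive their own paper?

Choose which one of the 10 is fixed: C(10,1) = 10.
The other 9 form a derangement: !9 = 133496.
Total: 10 × 133496 = 1334960.

1334960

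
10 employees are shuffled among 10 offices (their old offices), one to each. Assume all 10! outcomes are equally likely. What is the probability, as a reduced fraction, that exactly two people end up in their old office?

2119/11520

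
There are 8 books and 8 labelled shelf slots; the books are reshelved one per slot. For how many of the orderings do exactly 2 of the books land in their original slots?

Choose which 2 of the 8 are fixed: C(8,2) = 28.
The other 6 form a derangement: !6 = 265.
Total: 28 × 265 = 7420.

7420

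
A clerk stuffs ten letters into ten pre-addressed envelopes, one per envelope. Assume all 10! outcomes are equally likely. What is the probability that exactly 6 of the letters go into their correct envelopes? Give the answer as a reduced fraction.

1/1920

Favorable outcomes: C(10,6)·!4 = 210·9 = 1890.
Total outcomes: 10! = 3628800.
Probability = 1890/3628800 = 1/1920.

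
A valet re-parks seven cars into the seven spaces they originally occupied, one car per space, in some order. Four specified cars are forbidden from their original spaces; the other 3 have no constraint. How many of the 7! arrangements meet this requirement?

Let A_j be the event that the j-th constrained one is fixed. By inclusion-exclusion over the 4 events:
Σ_{j=0}^{4} (-1)^j C(4,j)(7-j)!
= C(4,0)·7! - C(4,1)·6! + C(4,2)·5! - C(4,3)·4! + C(4,4)·3!
= 5040 - 2880 + 720 - 96 + 6
= 2790

2790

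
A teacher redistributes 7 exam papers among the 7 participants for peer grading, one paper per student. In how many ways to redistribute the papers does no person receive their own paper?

1854

The subfactorial !7 = [7!/e] (nearest integer).
7! = 5040, and 5040/e ≈ 1854.11, so !7 = 1854.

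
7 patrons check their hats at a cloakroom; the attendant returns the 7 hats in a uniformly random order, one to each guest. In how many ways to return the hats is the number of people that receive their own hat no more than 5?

5039

Sum C(7,i)·!(7-i) for i = 0..5:
  i=0: C(7,0)·!7 = 1·1854 = 1854
  i=1: C(7,1)·!6 = 7·265 = 1855
  i=2: C(7,2)·!5 = 21·44 = 924
  i=3: C(7,3)·!4 = 35·9 = 315
  i=4: C(7,4)·!3 = 35·2 = 70
  i=5: C(7,5)·!2 = 21·1 = 21
Total = 5039.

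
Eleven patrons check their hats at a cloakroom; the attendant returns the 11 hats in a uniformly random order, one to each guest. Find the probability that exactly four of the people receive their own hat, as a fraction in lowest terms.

103/6720

Favorable outcomes: C(11,4)·!7 = 330·1854 = 611820.
Total outcomes: 11! = 39916800.
Probability = 611820/39916800 = 103/6720.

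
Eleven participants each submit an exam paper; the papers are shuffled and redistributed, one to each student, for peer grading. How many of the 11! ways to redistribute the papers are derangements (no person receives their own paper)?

14684570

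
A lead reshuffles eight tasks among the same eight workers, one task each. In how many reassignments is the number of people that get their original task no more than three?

39549

# with exactly i fixed is C(8,i)·!(8-i); sum over i=0..3:
  i=0: C(8,0)·!8 = 1·14833 = 14833
  i=1: C(8,1)·!7 = 8·1854 = 14832
  i=2: C(8,2)·!6 = 28·265 = 7420
  i=3: C(8,3)·!5 = 56·44 = 2464
Total = 39549.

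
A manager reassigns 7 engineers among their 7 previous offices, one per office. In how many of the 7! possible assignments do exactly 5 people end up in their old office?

Pick the 5 fixed positions: C(7,5) = 21 ways.
The other 2 form a derangement: !2 = 1.
Total: 21 × 1 = 21.

21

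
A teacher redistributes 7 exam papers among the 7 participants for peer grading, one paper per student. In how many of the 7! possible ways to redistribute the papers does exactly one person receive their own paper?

1855

Pick the single fixed position: C(7,1) = 7 ways.
The other 6 form a derangement: !6 = 265.
Total: 7 × 265 = 1855.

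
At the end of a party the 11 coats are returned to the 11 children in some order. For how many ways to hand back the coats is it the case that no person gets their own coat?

14684570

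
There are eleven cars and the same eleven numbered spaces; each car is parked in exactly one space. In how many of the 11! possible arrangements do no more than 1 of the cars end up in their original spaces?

Sum C(11,i)·!(11-i) for i = 0..1:
  i=0: C(11,0)·!11 = 1·14684570 = 14684570
  i=1: C(11,1)·!10 = 11·1334961 = 14684571
Total = 29369141.

29369141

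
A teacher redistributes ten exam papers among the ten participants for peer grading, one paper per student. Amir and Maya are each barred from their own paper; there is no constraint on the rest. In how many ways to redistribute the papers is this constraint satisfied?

2943360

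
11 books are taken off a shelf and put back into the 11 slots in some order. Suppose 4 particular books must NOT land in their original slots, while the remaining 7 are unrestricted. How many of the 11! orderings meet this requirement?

27422640

Let A_j be the event that the j-th constrained one is fixed. By inclusion-exclusion over the 4 events:
Σ_{j=0}^{4} (-1)^j C(4,j)(11-j)!
= C(4,0)·11! - C(4,1)·10! + C(4,2)·9! - C(4,3)·8! + C(4,4)·7!
= 39916800 - 14515200 + 2177280 - 161280 + 5040
= 27422640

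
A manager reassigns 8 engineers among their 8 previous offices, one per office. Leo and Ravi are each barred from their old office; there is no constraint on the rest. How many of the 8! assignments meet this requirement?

Let A_j be the event that the j-th constrained one is fixed. By inclusion-exclusion over the 2 events:
Σ_{j=0}^{2} (-1)^j C(2,j)(8-j)!
= C(2,0)·8! - C(2,1)·7! + C(2,2)·6!
= 40320 - 10080 + 720
= 30960

30960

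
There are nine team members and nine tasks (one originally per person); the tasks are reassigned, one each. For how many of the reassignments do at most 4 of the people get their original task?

Sum C(9,i)·!(9-i) for i = 0..4:
  i=0: C(9,0)·!9 = 1·133496 = 133496
  i=1: C(9,1)·!8 = 9·14833 = 133497
  i=2: C(9,2)·!7 = 36·1854 = 66744
  i=3: C(9,3)·!6 = 84·265 = 22260
  i=4: C(9,4)·!5 = 126·44 = 5544
Total = 361541.

361541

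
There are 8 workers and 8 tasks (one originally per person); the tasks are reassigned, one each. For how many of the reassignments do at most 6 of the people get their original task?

40319

Sum C(8,i)·!(8-i) for i = 0..6:
  i=0: C(8,0)·!8 = 1·14833 = 14833
  i=1: C(8,1)·!7 = 8·1854 = 14832
  i=2: C(8,2)·!6 = 28·265 = 7420
  i=3: C(8,3)·!5 = 56·44 = 2464
  i=4: C(8,4)·!4 = 70·9 = 630
  i=5: C(8,5)·!3 = 56·2 = 112
  i=6: C(8,6)·!2 = 28·1 = 28
Total = 40319.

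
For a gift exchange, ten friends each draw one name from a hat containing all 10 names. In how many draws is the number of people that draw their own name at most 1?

Sum C(10,i)·!(10-i) for i = 0..1:
  i=0: C(10,0)·!10 = 1·1334961 = 1334961
  i=1: C(10,1)·!9 = 10·133496 = 1334960
Total = 2669921.

2669921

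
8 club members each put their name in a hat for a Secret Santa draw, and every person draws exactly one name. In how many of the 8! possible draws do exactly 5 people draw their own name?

Pick the 5 fixed positions: C(8,5) = 56 ways.
The other 3 form a derangement: !3 = 2.
Total: 56 × 2 = 112.

112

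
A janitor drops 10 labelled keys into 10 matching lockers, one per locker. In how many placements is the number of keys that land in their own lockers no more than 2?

3337406

Sum C(10,i)·!(10-i) for i = 0..2:
  i=0: C(10,0)·!10 = 1·1334961 = 1334961
  i=1: C(10,1)·!9 = 10·133496 = 1334960
  i=2: C(10,2)·!8 = 45·14833 = 667485
Total = 3337406.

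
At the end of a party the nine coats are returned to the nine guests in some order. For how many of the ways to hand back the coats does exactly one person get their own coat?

Choose which one of the 9 is fixed: C(9,1) = 9.
The remaining 8 must be deranged: !8 = 14833.
Total: 9 × 14833 = 133497.

133497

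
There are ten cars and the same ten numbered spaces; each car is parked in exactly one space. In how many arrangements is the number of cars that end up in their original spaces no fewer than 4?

68914

# with exactly i fixed is C(10,i)·!(10-i); sum over i=4..10:
  i=4: C(10,4)·!6 = 210·265 = 55650
  i=5: C(10,5)·!5 = 252·44 = 11088
  i=6: C(10,6)·!4 = 210·9 = 1890
  i=7: C(10,7)·!3 = 120·2 = 240
  i=8: C(10,8)·!2 = 45·1 = 45
  i=9: C(10,9)·!1 = 10·0 = 0
  i=10: C(10,10)·!0 = 1·1 = 1
Total = 68914.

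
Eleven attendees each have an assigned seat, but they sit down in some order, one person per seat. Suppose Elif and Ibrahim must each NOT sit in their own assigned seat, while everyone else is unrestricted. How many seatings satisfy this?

33022080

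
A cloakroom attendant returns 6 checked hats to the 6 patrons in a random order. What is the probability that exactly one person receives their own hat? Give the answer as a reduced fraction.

11/30

Favorable outcomes: C(6,1)·!5 = 6·44 = 264.
Total outcomes: 6! = 720.
Probability = 264/720 = 11/30.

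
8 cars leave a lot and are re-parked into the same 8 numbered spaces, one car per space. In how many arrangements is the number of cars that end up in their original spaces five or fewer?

Sum C(8,i)·!(8-i) for i = 0..5:
  i=0: C(8,0)·!8 = 1·14833 = 14833
  i=1: C(8,1)·!7 = 8·1854 = 14832
  i=2: C(8,2)·!6 = 28·265 = 7420
  i=3: C(8,3)·!5 = 56·44 = 2464
  i=4: C(8,4)·!4 = 70·9 = 630
  i=5: C(8,5)·!3 = 56·2 = 112
Total = 40291.

40291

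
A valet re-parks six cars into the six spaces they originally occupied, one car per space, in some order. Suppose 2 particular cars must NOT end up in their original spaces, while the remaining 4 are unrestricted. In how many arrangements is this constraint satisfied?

Inclusion-exclusion on the 2 forbidden self-matches:
Σ_{j=0}^{2} (-1)^j C(2,j)(6-j)!
= C(2,0)·6! - C(2,1)·5! + C(2,2)·4!
= 720 - 240 + 24
= 504

504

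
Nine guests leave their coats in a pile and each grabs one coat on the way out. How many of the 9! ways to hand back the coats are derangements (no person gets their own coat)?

133496

!9 = 9! · Σ_{k=0}^{9} (-1)^k/k!
= 9! - 9!/1! + 9!/2! - 9!/3! + 9!/4! - 9!/5! + 9!/6! - 9!/7! + 9!/8! - 9!/9!
= 362880 - 362880 + 181440 - 60480 + 15120 - 3024 + 504 - 72 + 9 - 1
= 133496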